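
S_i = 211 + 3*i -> [211, 214, 217, 220, 223]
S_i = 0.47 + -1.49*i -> [0.47, -1.02, -2.51, -4.0, -5.49]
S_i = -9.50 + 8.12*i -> [-9.5, -1.38, 6.74, 14.86, 22.98]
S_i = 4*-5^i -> [4, -20, 100, -500, 2500]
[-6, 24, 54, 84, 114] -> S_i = -6 + 30*i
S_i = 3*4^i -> [3, 12, 48, 192, 768]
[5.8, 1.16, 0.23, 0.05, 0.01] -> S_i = 5.80*0.20^i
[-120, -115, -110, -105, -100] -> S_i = -120 + 5*i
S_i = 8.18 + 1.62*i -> [8.18, 9.8, 11.42, 13.04, 14.66]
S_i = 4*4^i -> [4, 16, 64, 256, 1024]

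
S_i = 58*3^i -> [58, 174, 522, 1566, 4698]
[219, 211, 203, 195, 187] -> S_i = 219 + -8*i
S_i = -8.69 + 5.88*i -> [-8.69, -2.81, 3.07, 8.95, 14.83]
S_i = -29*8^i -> [-29, -232, -1856, -14848, -118784]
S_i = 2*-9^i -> [2, -18, 162, -1458, 13122]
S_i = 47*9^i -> [47, 423, 3807, 34263, 308367]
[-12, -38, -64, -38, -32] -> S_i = Random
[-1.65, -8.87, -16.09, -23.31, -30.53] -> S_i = -1.65 + -7.22*i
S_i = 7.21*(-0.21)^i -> [7.21, -1.51, 0.32, -0.07, 0.01]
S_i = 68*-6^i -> [68, -408, 2448, -14688, 88128]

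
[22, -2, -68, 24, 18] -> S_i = Random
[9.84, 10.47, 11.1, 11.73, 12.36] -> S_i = 9.84 + 0.63*i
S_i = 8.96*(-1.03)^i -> [8.96, -9.23, 9.51, -9.79, 10.08]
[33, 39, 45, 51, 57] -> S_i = 33 + 6*i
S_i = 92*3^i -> [92, 276, 828, 2484, 7452]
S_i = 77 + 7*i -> [77, 84, 91, 98, 105]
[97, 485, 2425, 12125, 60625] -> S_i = 97*5^i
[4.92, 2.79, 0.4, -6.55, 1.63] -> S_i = Random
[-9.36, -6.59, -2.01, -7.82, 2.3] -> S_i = Random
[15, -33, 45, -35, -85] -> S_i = Random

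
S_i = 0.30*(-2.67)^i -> [0.3, -0.8, 2.14, -5.71, 15.25]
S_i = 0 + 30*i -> [0, 30, 60, 90, 120]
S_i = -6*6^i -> [-6, -36, -216, -1296, -7776]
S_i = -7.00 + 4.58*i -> [-7.0, -2.42, 2.16, 6.74, 11.32]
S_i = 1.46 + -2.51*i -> [1.46, -1.05, -3.56, -6.07, -8.58]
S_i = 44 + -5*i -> [44, 39, 34, 29, 24]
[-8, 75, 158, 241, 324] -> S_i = -8 + 83*i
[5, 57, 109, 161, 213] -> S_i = 5 + 52*i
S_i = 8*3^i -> [8, 24, 72, 216, 648]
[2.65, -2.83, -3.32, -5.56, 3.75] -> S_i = Random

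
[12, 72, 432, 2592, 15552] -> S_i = 12*6^i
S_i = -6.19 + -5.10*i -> [-6.19, -11.29, -16.39, -21.49, -26.59]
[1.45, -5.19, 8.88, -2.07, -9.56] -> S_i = Random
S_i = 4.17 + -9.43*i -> [4.17, -5.26, -14.69, -24.12, -33.55]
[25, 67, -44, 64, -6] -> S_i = Random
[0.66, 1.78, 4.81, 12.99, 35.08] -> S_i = 0.66*2.70^i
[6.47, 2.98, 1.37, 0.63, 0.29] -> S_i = 6.47*0.46^i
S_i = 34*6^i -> [34, 204, 1224, 7344, 44064]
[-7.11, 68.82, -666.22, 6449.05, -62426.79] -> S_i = -7.11*(-9.68)^i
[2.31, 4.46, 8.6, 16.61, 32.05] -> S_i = 2.31*1.93^i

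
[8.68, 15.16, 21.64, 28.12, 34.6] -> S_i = 8.68 + 6.48*i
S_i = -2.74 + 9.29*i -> [-2.74, 6.55, 15.84, 25.13, 34.42]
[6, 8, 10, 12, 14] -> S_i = 6 + 2*i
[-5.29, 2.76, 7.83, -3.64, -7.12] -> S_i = Random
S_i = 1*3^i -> [1, 3, 9, 27, 81]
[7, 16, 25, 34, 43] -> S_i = 7 + 9*i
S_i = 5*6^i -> [5, 30, 180, 1080, 6480]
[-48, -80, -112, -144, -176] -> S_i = -48 + -32*i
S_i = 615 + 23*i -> [615, 638, 661, 684, 707]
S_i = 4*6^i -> [4, 24, 144, 864, 5184]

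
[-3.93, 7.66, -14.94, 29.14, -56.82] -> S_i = -3.93*(-1.95)^i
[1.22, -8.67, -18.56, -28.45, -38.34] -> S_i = 1.22 + -9.89*i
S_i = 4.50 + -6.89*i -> [4.5, -2.39, -9.28, -16.17, -23.06]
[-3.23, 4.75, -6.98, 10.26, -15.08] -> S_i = -3.23*(-1.47)^i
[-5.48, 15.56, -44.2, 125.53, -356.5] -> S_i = -5.48*(-2.84)^i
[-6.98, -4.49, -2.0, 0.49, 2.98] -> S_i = -6.98 + 2.49*i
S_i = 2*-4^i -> [2, -8, 32, -128, 512]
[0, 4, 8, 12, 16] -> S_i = 0 + 4*i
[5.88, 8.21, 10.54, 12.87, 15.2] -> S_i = 5.88 + 2.33*i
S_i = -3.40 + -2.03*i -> [-3.4, -5.43, -7.46, -9.49, -11.52]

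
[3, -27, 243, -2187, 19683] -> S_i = 3*-9^i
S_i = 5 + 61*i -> [5, 66, 127, 188, 249]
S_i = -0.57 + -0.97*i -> [-0.57, -1.54, -2.51, -3.48, -4.45]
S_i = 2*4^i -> [2, 8, 32, 128, 512]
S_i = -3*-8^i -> [-3, 24, -192, 1536, -12288]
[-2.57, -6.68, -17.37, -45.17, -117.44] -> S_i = -2.57*2.60^i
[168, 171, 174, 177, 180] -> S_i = 168 + 3*i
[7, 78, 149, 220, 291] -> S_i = 7 + 71*i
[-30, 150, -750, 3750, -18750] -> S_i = -30*-5^i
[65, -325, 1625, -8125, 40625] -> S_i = 65*-5^i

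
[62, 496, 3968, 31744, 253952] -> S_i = 62*8^i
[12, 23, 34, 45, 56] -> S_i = 12 + 11*i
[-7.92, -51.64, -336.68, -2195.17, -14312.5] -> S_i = -7.92*6.52^i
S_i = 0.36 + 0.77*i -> [0.36, 1.13, 1.9, 2.67, 3.44]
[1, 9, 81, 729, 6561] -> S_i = 1*9^i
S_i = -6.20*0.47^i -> [-6.2, -2.91, -1.37, -0.64, -0.3]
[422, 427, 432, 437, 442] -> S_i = 422 + 5*i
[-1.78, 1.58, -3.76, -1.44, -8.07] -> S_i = Random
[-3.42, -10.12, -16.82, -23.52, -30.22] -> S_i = -3.42 + -6.70*i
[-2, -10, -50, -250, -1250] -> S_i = -2*5^i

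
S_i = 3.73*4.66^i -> [3.73, 17.38, 81.0, 377.46, 1758.95]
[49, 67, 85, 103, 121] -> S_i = 49 + 18*i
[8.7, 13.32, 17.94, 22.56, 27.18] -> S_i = 8.70 + 4.62*i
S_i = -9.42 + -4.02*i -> [-9.42, -13.44, -17.46, -21.48, -25.5]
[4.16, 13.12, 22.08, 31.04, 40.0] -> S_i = 4.16 + 8.96*i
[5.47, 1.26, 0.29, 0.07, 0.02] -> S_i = 5.47*0.23^i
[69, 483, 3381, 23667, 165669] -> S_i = 69*7^i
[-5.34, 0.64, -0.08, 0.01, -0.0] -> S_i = -5.34*(-0.12)^i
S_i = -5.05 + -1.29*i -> [-5.05, -6.34, -7.63, -8.92, -10.21]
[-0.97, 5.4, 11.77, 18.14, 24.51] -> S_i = -0.97 + 6.37*i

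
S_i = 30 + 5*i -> [30, 35, 40, 45, 50]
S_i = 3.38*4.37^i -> [3.38, 14.77, 64.55, 282.07, 1232.66]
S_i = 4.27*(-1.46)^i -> [4.27, -6.23, 9.1, -13.29, 19.4]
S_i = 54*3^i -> [54, 162, 486, 1458, 4374]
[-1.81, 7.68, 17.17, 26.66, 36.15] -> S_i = -1.81 + 9.49*i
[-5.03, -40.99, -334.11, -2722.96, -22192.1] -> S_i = -5.03*8.15^i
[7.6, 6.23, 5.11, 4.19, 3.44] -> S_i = 7.60*0.82^i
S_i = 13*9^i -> [13, 117, 1053, 9477, 85293]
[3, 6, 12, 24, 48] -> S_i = 3*2^i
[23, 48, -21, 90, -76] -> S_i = Random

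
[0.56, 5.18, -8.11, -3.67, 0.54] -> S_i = Random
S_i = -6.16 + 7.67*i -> [-6.16, 1.51, 9.18, 16.85, 24.52]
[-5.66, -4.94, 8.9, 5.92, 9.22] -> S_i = Random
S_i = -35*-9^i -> [-35, 315, -2835, 25515, -229635]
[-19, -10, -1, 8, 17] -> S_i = -19 + 9*i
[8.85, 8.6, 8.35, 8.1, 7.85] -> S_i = 8.85 + -0.25*i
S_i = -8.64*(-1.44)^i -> [-8.64, 12.44, -17.92, 25.8, -37.15]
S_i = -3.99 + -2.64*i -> [-3.99, -6.63, -9.27, -11.91, -14.55]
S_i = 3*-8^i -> [3, -24, 192, -1536, 12288]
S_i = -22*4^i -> [-22, -88, -352, -1408, -5632]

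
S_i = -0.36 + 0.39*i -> [-0.36, 0.03, 0.42, 0.81, 1.2]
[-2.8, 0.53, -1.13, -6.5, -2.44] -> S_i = Random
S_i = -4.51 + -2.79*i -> [-4.51, -7.3, -10.09, -12.88, -15.67]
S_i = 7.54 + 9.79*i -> [7.54, 17.33, 27.12, 36.91, 46.7]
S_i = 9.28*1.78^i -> [9.28, 16.52, 29.4, 52.34, 93.16]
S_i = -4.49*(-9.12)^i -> [-4.49, 40.95, -373.45, 3405.89, -31061.73]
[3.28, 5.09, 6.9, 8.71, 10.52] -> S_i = 3.28 + 1.81*i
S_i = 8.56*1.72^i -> [8.56, 14.72, 25.32, 43.56, 74.92]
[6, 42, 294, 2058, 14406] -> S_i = 6*7^i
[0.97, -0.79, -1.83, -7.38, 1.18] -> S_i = Random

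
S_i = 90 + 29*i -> [90, 119, 148, 177, 206]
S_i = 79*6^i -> [79, 474, 2844, 17064, 102384]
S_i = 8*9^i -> [8, 72, 648, 5832, 52488]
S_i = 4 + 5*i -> [4, 9, 14, 19, 24]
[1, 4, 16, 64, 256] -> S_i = 1*4^i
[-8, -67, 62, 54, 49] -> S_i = Random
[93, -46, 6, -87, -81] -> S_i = Random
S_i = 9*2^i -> [9, 18, 36, 72, 144]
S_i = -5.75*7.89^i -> [-5.75, -45.37, -357.95, -2824.22, -22283.11]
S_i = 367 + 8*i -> [367, 375, 383, 391, 399]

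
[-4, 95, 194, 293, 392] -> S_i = -4 + 99*i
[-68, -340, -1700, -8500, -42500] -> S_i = -68*5^i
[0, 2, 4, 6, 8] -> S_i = 0 + 2*i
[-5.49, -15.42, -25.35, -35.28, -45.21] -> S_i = -5.49 + -9.93*i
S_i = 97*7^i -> [97, 679, 4753, 33271, 232897]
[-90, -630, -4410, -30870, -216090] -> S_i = -90*7^i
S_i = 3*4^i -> [3, 12, 48, 192, 768]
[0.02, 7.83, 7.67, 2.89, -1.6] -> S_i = Random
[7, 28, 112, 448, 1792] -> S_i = 7*4^i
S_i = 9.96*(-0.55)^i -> [9.96, -5.48, 3.01, -1.66, 0.91]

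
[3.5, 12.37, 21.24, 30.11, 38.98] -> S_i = 3.50 + 8.87*i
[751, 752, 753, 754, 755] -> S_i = 751 + 1*i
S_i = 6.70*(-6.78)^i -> [6.7, -45.43, 307.99, -2088.16, 14157.73]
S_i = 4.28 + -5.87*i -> [4.28, -1.59, -7.46, -13.33, -19.2]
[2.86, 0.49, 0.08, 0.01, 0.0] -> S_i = 2.86*0.17^i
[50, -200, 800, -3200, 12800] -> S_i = 50*-4^i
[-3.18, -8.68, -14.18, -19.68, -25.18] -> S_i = -3.18 + -5.50*i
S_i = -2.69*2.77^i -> [-2.69, -7.45, -20.64, -57.17, -158.37]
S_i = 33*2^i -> [33, 66, 132, 264, 528]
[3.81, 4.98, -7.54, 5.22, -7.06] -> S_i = Random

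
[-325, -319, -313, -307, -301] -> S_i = -325 + 6*i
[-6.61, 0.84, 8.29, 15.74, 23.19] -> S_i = -6.61 + 7.45*i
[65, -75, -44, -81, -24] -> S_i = Random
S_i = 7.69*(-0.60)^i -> [7.69, -4.61, 2.77, -1.66, 1.0]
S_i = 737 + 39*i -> [737, 776, 815, 854, 893]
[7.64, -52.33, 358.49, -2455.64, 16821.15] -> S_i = 7.64*(-6.85)^i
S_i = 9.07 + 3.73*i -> [9.07, 12.8, 16.53, 20.26, 23.99]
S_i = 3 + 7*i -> [3, 10, 17, 24, 31]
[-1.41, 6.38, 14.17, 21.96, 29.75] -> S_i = -1.41 + 7.79*i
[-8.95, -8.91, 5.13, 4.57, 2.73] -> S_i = Random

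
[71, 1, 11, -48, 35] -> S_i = Random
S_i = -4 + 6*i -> [-4, 2, 8, 14, 20]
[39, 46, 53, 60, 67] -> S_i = 39 + 7*i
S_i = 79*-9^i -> [79, -711, 6399, -57591, 518319]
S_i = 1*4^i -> [1, 4, 16, 64, 256]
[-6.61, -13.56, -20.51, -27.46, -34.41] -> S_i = -6.61 + -6.95*i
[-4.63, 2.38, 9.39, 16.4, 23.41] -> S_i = -4.63 + 7.01*i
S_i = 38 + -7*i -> [38, 31, 24, 17, 10]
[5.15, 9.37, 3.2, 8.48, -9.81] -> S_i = Random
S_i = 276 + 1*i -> [276, 277, 278, 279, 280]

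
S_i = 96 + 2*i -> [96, 98, 100, 102, 104]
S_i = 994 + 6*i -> [994, 1000, 1006, 1012, 1018]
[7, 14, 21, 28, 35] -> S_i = 7 + 7*i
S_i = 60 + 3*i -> [60, 63, 66, 69, 72]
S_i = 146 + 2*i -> [146, 148, 150, 152, 154]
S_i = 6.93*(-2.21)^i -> [6.93, -15.32, 33.85, -74.8, 165.31]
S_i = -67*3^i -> [-67, -201, -603, -1809, -5427]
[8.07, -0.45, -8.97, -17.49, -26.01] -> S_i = 8.07 + -8.52*i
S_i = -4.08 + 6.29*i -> [-4.08, 2.21, 8.5, 14.79, 21.08]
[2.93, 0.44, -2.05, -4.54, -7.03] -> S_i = 2.93 + -2.49*i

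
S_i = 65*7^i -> [65, 455, 3185, 22295, 156065]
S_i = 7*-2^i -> [7, -14, 28, -56, 112]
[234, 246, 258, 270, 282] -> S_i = 234 + 12*i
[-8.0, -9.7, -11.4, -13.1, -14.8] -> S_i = -8.00 + -1.70*i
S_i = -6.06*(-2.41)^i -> [-6.06, 14.6, -35.2, 84.82, -204.43]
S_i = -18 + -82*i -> [-18, -100, -182, -264, -346]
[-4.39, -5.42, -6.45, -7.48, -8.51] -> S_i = -4.39 + -1.03*i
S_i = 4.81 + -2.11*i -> [4.81, 2.7, 0.59, -1.52, -3.63]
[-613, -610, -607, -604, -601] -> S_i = -613 + 3*i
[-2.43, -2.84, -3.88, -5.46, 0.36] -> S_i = Random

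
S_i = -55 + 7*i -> [-55, -48, -41, -34, -27]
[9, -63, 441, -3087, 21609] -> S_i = 9*-7^i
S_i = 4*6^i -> [4, 24, 144, 864, 5184]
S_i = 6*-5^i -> [6, -30, 150, -750, 3750]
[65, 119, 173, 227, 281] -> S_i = 65 + 54*i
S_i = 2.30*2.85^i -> [2.3, 6.56, 18.68, 53.24, 151.74]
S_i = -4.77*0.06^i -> [-4.77, -0.29, -0.02, -0.0, -0.0]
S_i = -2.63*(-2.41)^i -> [-2.63, 6.34, -15.28, 36.81, -88.72]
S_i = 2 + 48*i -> [2, 50, 98, 146, 194]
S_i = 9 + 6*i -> [9, 15, 21, 27, 33]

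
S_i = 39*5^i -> [39, 195, 975, 4875, 24375]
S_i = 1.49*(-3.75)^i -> [1.49, -5.59, 20.95, -78.57, 294.65]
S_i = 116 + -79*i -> [116, 37, -42, -121, -200]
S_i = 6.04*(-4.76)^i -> [6.04, -28.75, 136.85, -651.42, 3100.74]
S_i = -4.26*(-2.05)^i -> [-4.26, 8.73, -17.9, 36.7, -75.24]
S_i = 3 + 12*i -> [3, 15, 27, 39, 51]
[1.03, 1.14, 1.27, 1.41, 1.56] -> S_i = 1.03*1.11^i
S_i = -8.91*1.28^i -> [-8.91, -11.4, -14.6, -18.69, -23.92]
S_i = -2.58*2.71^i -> [-2.58, -6.99, -18.95, -51.35, -139.15]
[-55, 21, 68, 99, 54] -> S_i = Random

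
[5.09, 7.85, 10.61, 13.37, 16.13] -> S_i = 5.09 + 2.76*i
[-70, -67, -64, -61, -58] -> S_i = -70 + 3*i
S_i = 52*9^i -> [52, 468, 4212, 37908, 341172]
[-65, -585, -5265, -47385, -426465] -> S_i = -65*9^i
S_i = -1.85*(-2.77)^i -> [-1.85, 5.12, -14.19, 39.32, -108.92]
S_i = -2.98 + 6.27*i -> [-2.98, 3.29, 9.56, 15.83, 22.1]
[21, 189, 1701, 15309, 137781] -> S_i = 21*9^i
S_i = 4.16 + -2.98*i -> [4.16, 1.18, -1.8, -4.78, -7.76]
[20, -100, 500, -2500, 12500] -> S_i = 20*-5^i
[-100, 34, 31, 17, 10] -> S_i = Random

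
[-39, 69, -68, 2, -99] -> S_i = Random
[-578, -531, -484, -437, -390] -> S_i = -578 + 47*i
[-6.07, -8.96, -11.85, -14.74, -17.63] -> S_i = -6.07 + -2.89*i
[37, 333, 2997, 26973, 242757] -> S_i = 37*9^i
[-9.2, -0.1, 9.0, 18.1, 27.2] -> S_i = -9.20 + 9.10*i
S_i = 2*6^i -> [2, 12, 72, 432, 2592]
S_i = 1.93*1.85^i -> [1.93, 3.57, 6.61, 12.22, 22.61]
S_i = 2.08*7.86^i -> [2.08, 16.35, 128.5, 1010.02, 7938.78]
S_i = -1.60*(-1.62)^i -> [-1.6, 2.59, -4.2, 6.8, -11.02]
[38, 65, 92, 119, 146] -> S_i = 38 + 27*i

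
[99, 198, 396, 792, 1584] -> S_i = 99*2^i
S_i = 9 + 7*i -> [9, 16, 23, 30, 37]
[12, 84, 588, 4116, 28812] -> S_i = 12*7^i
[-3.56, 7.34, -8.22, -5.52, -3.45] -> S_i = Random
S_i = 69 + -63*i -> [69, 6, -57, -120, -183]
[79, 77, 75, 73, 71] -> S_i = 79 + -2*i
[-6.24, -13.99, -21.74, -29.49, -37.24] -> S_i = -6.24 + -7.75*i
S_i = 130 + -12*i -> [130, 118, 106, 94, 82]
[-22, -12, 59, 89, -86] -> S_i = Random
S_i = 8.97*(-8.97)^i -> [8.97, -80.46, 721.73, -6473.96, 58071.39]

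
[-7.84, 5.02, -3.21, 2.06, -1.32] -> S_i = -7.84*(-0.64)^i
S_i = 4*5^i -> [4, 20, 100, 500, 2500]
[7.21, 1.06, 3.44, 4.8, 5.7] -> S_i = Random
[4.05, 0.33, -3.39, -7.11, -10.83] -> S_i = 4.05 + -3.72*i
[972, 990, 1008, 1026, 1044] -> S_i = 972 + 18*i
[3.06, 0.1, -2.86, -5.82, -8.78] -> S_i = 3.06 + -2.96*i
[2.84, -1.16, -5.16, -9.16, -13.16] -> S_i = 2.84 + -4.00*i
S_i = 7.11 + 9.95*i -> [7.11, 17.06, 27.01, 36.96, 46.91]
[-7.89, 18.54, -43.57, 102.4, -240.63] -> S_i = -7.89*(-2.35)^i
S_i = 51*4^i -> [51, 204, 816, 3264, 13056]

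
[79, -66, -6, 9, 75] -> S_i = Random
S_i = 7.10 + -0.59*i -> [7.1, 6.51, 5.92, 5.33, 4.74]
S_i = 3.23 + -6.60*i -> [3.23, -3.37, -9.97, -16.57, -23.17]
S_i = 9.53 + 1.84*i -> [9.53, 11.37, 13.21, 15.05, 16.89]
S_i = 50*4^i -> [50, 200, 800, 3200, 12800]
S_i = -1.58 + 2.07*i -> [-1.58, 0.49, 2.56, 4.63, 6.7]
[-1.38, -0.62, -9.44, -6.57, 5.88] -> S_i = Random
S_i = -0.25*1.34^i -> [-0.25, -0.34, -0.45, -0.6, -0.81]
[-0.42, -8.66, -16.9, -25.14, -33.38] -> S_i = -0.42 + -8.24*i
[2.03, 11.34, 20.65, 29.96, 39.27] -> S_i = 2.03 + 9.31*i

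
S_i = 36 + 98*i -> [36, 134, 232, 330, 428]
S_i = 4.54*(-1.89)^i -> [4.54, -8.58, 16.22, -30.65, 57.93]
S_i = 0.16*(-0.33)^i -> [0.16, -0.05, 0.02, -0.01, 0.0]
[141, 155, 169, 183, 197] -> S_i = 141 + 14*i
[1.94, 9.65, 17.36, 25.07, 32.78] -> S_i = 1.94 + 7.71*i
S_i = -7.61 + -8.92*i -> [-7.61, -16.53, -25.45, -34.37, -43.29]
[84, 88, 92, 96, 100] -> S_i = 84 + 4*i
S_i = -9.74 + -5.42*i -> [-9.74, -15.16, -20.58, -26.0, -31.42]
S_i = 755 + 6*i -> [755, 761, 767, 773, 779]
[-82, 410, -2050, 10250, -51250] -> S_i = -82*-5^i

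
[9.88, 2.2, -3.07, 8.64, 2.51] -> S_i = Random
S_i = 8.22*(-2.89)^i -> [8.22, -23.76, 68.65, -198.41, 573.41]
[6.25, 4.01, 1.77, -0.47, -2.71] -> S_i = 6.25 + -2.24*i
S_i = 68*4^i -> [68, 272, 1088, 4352, 17408]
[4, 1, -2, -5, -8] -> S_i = 4 + -3*i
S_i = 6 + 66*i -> [6, 72, 138, 204, 270]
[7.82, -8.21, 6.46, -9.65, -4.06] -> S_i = Random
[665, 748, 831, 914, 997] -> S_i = 665 + 83*i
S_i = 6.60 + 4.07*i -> [6.6, 10.67, 14.74, 18.81, 22.88]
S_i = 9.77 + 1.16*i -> [9.77, 10.93, 12.09, 13.25, 14.41]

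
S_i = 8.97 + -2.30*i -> [8.97, 6.67, 4.37, 2.07, -0.23]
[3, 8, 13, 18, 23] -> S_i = 3 + 5*i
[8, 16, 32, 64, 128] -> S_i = 8*2^i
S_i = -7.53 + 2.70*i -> [-7.53, -4.83, -2.13, 0.57, 3.27]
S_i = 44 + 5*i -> [44, 49, 54, 59, 64]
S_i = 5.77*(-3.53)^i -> [5.77, -20.37, 71.9, -253.8, 895.93]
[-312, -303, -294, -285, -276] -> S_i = -312 + 9*i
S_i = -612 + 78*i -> [-612, -534, -456, -378, -300]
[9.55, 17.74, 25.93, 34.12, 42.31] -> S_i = 9.55 + 8.19*i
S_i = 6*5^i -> [6, 30, 150, 750, 3750]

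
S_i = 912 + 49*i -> [912, 961, 1010, 1059, 1108]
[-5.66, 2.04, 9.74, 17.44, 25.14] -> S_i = -5.66 + 7.70*i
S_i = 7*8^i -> [7, 56, 448, 3584, 28672]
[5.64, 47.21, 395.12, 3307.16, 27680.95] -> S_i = 5.64*8.37^i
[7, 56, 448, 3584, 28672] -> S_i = 7*8^i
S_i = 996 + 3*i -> [996, 999, 1002, 1005, 1008]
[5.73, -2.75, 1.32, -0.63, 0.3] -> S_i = 5.73*(-0.48)^i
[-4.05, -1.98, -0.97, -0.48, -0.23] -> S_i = -4.05*0.49^i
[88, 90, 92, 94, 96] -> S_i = 88 + 2*i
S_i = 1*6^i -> [1, 6, 36, 216, 1296]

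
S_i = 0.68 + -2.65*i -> [0.68, -1.97, -4.62, -7.27, -9.92]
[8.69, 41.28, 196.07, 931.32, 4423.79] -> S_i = 8.69*4.75^i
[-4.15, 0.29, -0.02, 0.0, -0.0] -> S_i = -4.15*(-0.07)^i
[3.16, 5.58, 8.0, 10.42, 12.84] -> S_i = 3.16 + 2.42*i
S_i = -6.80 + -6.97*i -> [-6.8, -13.77, -20.74, -27.71, -34.68]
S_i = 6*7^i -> [6, 42, 294, 2058, 14406]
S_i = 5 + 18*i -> [5, 23, 41, 59, 77]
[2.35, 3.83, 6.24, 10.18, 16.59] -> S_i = 2.35*1.63^i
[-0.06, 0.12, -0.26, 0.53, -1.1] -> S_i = -0.06*(-2.07)^i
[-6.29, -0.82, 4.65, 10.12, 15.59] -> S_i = -6.29 + 5.47*i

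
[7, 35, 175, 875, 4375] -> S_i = 7*5^i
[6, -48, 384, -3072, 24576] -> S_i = 6*-8^i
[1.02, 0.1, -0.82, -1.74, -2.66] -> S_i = 1.02 + -0.92*i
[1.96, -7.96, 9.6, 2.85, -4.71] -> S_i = Random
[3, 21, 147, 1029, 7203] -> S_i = 3*7^i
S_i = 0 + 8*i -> [0, 8, 16, 24, 32]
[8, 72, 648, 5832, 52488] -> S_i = 8*9^i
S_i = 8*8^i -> [8, 64, 512, 4096, 32768]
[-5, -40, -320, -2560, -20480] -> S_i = -5*8^i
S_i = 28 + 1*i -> [28, 29, 30, 31, 32]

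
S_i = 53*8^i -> [53, 424, 3392, 27136, 217088]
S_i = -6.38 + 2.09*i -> [-6.38, -4.29, -2.2, -0.11, 1.98]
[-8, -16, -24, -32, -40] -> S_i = -8 + -8*i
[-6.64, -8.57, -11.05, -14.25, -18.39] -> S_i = -6.64*1.29^i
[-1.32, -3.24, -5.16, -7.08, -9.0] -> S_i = -1.32 + -1.92*i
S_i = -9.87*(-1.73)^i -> [-9.87, 17.08, -29.54, 51.1, -88.41]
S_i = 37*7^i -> [37, 259, 1813, 12691, 88837]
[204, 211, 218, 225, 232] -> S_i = 204 + 7*i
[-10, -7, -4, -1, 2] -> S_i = -10 + 3*i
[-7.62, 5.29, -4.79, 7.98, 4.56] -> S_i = Random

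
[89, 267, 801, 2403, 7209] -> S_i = 89*3^i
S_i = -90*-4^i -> [-90, 360, -1440, 5760, -23040]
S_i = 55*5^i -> [55, 275, 1375, 6875, 34375]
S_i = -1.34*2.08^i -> [-1.34, -2.79, -5.8, -12.06, -25.08]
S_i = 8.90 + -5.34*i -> [8.9, 3.56, -1.78, -7.12, -12.46]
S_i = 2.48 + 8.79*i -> [2.48, 11.27, 20.06, 28.85, 37.64]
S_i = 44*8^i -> [44, 352, 2816, 22528, 180224]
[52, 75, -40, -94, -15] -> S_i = Random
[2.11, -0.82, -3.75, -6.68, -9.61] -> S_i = 2.11 + -2.93*i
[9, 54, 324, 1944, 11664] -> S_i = 9*6^i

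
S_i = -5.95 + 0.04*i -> [-5.95, -5.91, -5.87, -5.83, -5.79]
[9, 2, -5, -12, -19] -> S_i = 9 + -7*i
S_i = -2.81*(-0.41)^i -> [-2.81, 1.15, -0.47, 0.19, -0.08]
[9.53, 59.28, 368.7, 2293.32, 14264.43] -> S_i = 9.53*6.22^i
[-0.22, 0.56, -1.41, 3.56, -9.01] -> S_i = -0.22*(-2.53)^i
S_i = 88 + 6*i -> [88, 94, 100, 106, 112]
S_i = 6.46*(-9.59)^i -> [6.46, -61.95, 594.11, -5697.55, 54639.53]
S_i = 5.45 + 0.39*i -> [5.45, 5.84, 6.23, 6.62, 7.01]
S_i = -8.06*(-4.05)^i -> [-8.06, 32.64, -132.2, 535.43, -2168.48]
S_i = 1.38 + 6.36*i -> [1.38, 7.74, 14.1, 20.46, 26.82]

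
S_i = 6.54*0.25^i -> [6.54, 1.64, 0.41, 0.1, 0.03]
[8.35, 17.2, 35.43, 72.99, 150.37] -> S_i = 8.35*2.06^i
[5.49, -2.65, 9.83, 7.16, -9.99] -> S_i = Random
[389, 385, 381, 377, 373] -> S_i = 389 + -4*i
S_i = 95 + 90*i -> [95, 185, 275, 365, 455]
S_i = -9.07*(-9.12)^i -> [-9.07, 82.72, -754.39, 6880.05, -62746.09]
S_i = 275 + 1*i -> [275, 276, 277, 278, 279]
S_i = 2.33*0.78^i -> [2.33, 1.82, 1.42, 1.11, 0.86]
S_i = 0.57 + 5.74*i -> [0.57, 6.31, 12.05, 17.79, 23.53]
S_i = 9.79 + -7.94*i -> [9.79, 1.85, -6.09, -14.03, -21.97]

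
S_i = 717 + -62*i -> [717, 655, 593, 531, 469]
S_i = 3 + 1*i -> [3, 4, 5, 6, 7]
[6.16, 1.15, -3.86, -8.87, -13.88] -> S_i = 6.16 + -5.01*i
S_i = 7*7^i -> [7, 49, 343, 2401, 16807]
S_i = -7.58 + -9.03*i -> [-7.58, -16.61, -25.64, -34.67, -43.7]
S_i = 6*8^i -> [6, 48, 384, 3072, 24576]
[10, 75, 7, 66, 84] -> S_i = Random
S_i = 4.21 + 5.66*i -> [4.21, 9.87, 15.53, 21.19, 26.85]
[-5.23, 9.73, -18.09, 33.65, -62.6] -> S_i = -5.23*(-1.86)^i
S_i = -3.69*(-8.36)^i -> [-3.69, 30.85, -257.89, 2155.98, -18024.01]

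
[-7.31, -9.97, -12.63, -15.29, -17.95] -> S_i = -7.31 + -2.66*i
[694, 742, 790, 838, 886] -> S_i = 694 + 48*i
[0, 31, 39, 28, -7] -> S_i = Random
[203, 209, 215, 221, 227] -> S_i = 203 + 6*i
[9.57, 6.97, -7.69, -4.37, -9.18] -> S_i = Random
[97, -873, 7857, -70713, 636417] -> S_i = 97*-9^i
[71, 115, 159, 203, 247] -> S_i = 71 + 44*i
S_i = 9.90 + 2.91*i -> [9.9, 12.81, 15.72, 18.63, 21.54]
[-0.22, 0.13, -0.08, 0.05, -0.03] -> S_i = -0.22*(-0.61)^i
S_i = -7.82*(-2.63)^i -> [-7.82, 20.57, -54.09, 142.26, -374.14]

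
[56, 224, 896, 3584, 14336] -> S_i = 56*4^i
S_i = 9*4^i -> [9, 36, 144, 576, 2304]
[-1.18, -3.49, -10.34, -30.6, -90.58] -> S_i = -1.18*2.96^i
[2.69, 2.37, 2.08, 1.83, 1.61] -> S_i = 2.69*0.88^i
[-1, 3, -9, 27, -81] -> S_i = -1*-3^i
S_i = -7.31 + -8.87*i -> [-7.31, -16.18, -25.05, -33.92, -42.79]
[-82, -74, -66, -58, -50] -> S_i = -82 + 8*i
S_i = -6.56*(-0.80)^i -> [-6.56, 5.25, -4.2, 3.36, -2.69]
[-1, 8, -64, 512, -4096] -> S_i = -1*-8^i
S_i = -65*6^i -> [-65, -390, -2340, -14040, -84240]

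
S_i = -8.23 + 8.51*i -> [-8.23, 0.28, 8.79, 17.3, 25.81]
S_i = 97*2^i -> [97, 194, 388, 776, 1552]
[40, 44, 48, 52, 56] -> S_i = 40 + 4*i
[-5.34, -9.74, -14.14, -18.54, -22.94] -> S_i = -5.34 + -4.40*i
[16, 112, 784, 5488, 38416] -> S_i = 16*7^i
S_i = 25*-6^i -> [25, -150, 900, -5400, 32400]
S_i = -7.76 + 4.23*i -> [-7.76, -3.53, 0.7, 4.93, 9.16]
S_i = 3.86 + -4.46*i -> [3.86, -0.6, -5.06, -9.52, -13.98]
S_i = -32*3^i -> [-32, -96, -288, -864, -2592]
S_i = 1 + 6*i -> [1, 7, 13, 19, 25]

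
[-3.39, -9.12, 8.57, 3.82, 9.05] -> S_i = Random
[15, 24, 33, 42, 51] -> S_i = 15 + 9*i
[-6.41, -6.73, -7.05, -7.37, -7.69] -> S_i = -6.41 + -0.32*i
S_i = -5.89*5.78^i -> [-5.89, -34.04, -196.78, -1137.36, -6573.95]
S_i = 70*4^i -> [70, 280, 1120, 4480, 17920]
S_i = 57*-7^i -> [57, -399, 2793, -19551, 136857]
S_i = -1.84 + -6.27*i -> [-1.84, -8.11, -14.38, -20.65, -26.92]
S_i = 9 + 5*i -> [9, 14, 19, 24, 29]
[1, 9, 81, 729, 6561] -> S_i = 1*9^i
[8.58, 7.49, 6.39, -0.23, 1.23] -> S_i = Random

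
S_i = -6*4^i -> [-6, -24, -96, -384, -1536]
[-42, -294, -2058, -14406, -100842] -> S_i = -42*7^i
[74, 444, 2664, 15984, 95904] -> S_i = 74*6^i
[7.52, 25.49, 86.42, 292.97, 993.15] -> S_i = 7.52*3.39^i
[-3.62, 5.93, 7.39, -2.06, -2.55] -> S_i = Random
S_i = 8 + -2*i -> [8, 6, 4, 2, 0]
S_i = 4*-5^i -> [4, -20, 100, -500, 2500]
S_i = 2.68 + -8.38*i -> [2.68, -5.7, -14.08, -22.46, -30.84]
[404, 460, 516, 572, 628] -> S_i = 404 + 56*i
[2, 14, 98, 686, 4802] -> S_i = 2*7^i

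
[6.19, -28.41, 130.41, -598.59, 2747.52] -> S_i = 6.19*(-4.59)^i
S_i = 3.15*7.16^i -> [3.15, 22.55, 161.49, 1156.24, 8278.71]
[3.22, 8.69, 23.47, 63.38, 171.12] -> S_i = 3.22*2.70^i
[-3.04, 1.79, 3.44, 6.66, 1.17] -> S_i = Random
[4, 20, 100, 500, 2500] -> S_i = 4*5^i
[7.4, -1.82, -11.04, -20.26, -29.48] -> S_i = 7.40 + -9.22*i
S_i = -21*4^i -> [-21, -84, -336, -1344, -5376]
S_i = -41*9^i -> [-41, -369, -3321, -29889, -269001]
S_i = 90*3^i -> [90, 270, 810, 2430, 7290]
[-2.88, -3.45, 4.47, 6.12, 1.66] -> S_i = Random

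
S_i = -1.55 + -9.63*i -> [-1.55, -11.18, -20.81, -30.44, -40.07]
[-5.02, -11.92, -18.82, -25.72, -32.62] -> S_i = -5.02 + -6.90*i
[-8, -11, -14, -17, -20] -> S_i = -8 + -3*i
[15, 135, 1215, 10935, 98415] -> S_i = 15*9^i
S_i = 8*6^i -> [8, 48, 288, 1728, 10368]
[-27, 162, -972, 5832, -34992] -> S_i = -27*-6^i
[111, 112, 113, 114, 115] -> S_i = 111 + 1*i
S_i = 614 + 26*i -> [614, 640, 666, 692, 718]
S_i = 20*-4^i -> [20, -80, 320, -1280, 5120]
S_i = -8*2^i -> [-8, -16, -32, -64, -128]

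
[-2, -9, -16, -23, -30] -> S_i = -2 + -7*i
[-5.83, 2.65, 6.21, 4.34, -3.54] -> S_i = Random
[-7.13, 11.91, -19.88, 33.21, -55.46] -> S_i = -7.13*(-1.67)^i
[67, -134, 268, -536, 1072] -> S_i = 67*-2^i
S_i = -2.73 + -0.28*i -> [-2.73, -3.01, -3.29, -3.57, -3.85]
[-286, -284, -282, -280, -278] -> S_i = -286 + 2*i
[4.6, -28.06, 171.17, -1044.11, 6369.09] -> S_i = 4.60*(-6.10)^i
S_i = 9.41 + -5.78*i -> [9.41, 3.63, -2.15, -7.93, -13.71]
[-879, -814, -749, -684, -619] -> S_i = -879 + 65*i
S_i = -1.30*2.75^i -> [-1.3, -3.58, -9.83, -27.04, -74.35]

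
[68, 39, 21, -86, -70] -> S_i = Random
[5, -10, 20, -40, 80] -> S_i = 5*-2^i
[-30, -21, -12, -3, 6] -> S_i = -30 + 9*i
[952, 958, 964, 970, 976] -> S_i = 952 + 6*i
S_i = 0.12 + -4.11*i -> [0.12, -3.99, -8.1, -12.21, -16.32]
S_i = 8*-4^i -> [8, -32, 128, -512, 2048]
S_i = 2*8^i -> [2, 16, 128, 1024, 8192]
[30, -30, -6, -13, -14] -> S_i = Random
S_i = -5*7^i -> [-5, -35, -245, -1715, -12005]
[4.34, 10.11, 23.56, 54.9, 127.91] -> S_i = 4.34*2.33^i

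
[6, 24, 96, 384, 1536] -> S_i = 6*4^i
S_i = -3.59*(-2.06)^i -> [-3.59, 7.4, -15.23, 31.38, -64.65]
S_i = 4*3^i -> [4, 12, 36, 108, 324]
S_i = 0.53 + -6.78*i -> [0.53, -6.25, -13.03, -19.81, -26.59]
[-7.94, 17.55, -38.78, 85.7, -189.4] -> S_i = -7.94*(-2.21)^i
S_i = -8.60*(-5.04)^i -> [-8.6, 43.34, -218.45, 1101.01, -5549.08]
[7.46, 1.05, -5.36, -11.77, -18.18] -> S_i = 7.46 + -6.41*i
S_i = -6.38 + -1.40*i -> [-6.38, -7.78, -9.18, -10.58, -11.98]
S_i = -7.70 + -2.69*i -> [-7.7, -10.39, -13.08, -15.77, -18.46]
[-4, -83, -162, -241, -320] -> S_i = -4 + -79*i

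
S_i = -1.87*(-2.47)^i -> [-1.87, 4.62, -11.41, 28.18, -69.6]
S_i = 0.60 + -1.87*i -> [0.6, -1.27, -3.14, -5.01, -6.88]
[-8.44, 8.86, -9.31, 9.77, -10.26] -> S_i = -8.44*(-1.05)^i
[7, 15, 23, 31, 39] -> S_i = 7 + 8*i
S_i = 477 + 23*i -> [477, 500, 523, 546, 569]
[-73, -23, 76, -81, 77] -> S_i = Random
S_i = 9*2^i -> [9, 18, 36, 72, 144]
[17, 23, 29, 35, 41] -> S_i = 17 + 6*i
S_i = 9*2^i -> [9, 18, 36, 72, 144]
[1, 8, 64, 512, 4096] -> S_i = 1*8^i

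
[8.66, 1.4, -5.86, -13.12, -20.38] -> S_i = 8.66 + -7.26*i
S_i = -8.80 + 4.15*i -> [-8.8, -4.65, -0.5, 3.65, 7.8]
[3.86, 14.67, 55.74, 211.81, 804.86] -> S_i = 3.86*3.80^i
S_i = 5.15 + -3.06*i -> [5.15, 2.09, -0.97, -4.03, -7.09]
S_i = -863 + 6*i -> [-863, -857, -851, -845, -839]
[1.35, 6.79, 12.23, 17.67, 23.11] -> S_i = 1.35 + 5.44*i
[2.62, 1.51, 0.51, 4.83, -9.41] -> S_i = Random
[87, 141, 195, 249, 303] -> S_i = 87 + 54*i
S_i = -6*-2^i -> [-6, 12, -24, 48, -96]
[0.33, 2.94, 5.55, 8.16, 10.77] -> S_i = 0.33 + 2.61*i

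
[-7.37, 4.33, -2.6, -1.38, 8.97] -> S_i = Random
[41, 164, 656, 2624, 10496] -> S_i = 41*4^i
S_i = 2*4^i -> [2, 8, 32, 128, 512]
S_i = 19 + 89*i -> [19, 108, 197, 286, 375]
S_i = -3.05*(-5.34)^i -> [-3.05, 16.29, -86.97, 464.43, -2480.08]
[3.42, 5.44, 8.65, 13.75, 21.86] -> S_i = 3.42*1.59^i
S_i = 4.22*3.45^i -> [4.22, 14.56, 50.23, 173.29, 597.85]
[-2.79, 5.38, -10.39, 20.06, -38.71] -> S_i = -2.79*(-1.93)^i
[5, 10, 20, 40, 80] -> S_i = 5*2^i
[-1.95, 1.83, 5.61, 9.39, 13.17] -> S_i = -1.95 + 3.78*i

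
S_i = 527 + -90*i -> [527, 437, 347, 257, 167]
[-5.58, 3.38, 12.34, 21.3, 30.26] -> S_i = -5.58 + 8.96*i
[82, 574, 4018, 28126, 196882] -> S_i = 82*7^i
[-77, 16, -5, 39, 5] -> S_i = Random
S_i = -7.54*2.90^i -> [-7.54, -21.87, -63.41, -183.89, -533.29]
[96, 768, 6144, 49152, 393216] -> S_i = 96*8^i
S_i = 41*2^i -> [41, 82, 164, 328, 656]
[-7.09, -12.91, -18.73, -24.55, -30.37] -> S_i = -7.09 + -5.82*i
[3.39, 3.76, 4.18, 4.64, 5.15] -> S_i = 3.39*1.11^i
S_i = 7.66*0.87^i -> [7.66, 6.66, 5.8, 5.04, 4.39]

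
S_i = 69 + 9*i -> [69, 78, 87, 96, 105]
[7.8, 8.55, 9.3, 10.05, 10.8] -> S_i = 7.80 + 0.75*i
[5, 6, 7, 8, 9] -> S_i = 5 + 1*i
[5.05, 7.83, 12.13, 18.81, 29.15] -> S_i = 5.05*1.55^i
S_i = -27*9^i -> [-27, -243, -2187, -19683, -177147]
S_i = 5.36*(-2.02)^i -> [5.36, -10.83, 21.87, -44.18, 89.24]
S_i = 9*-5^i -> [9, -45, 225, -1125, 5625]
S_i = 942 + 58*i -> [942, 1000, 1058, 1116, 1174]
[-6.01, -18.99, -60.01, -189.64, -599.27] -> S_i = -6.01*3.16^i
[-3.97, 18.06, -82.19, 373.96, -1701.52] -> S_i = -3.97*(-4.55)^i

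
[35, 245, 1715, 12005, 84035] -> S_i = 35*7^i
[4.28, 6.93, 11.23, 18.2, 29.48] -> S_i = 4.28*1.62^i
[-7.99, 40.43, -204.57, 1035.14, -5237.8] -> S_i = -7.99*(-5.06)^i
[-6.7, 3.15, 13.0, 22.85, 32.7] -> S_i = -6.70 + 9.85*i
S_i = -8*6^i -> [-8, -48, -288, -1728, -10368]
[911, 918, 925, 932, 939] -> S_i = 911 + 7*i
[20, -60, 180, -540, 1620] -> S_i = 20*-3^i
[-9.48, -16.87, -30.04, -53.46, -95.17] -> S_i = -9.48*1.78^i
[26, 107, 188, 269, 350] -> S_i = 26 + 81*i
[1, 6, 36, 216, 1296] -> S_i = 1*6^i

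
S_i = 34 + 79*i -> [34, 113, 192, 271, 350]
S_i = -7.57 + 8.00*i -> [-7.57, 0.43, 8.43, 16.43, 24.43]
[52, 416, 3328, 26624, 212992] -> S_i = 52*8^i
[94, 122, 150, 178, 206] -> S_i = 94 + 28*i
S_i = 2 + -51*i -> [2, -49, -100, -151, -202]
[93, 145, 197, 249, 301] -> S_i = 93 + 52*i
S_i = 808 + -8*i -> [808, 800, 792, 784, 776]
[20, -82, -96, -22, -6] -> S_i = Random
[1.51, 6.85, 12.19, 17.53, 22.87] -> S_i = 1.51 + 5.34*i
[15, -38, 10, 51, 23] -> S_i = Random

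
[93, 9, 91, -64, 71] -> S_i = Random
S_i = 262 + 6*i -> [262, 268, 274, 280, 286]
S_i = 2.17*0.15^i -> [2.17, 0.33, 0.05, 0.01, 0.0]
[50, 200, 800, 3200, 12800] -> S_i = 50*4^i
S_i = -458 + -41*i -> [-458, -499, -540, -581, -622]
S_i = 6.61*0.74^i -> [6.61, 4.89, 3.62, 2.68, 1.98]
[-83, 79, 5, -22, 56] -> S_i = Random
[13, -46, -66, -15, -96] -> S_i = Random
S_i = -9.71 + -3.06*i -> [-9.71, -12.77, -15.83, -18.89, -21.95]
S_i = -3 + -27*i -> [-3, -30, -57, -84, -111]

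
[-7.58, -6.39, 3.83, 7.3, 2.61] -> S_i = Random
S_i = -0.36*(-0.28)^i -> [-0.36, 0.1, -0.03, 0.01, -0.0]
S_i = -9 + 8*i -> [-9, -1, 7, 15, 23]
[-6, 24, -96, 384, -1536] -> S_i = -6*-4^i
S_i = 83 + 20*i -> [83, 103, 123, 143, 163]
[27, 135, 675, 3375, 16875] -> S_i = 27*5^i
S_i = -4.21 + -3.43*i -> [-4.21, -7.64, -11.07, -14.5, -17.93]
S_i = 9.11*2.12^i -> [9.11, 19.31, 40.94, 86.8, 184.02]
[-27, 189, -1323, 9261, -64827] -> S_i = -27*-7^i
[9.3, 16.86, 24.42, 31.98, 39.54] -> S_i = 9.30 + 7.56*i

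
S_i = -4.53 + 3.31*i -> [-4.53, -1.22, 2.09, 5.4, 8.71]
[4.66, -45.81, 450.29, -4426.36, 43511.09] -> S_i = 4.66*(-9.83)^i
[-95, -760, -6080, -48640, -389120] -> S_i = -95*8^i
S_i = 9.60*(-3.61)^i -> [9.6, -34.66, 125.11, -451.64, 1630.42]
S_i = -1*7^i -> [-1, -7, -49, -343, -2401]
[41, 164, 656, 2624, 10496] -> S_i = 41*4^i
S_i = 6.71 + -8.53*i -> [6.71, -1.82, -10.35, -18.88, -27.41]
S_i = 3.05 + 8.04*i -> [3.05, 11.09, 19.13, 27.17, 35.21]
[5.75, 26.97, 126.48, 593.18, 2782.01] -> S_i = 5.75*4.69^i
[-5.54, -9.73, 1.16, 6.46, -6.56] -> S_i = Random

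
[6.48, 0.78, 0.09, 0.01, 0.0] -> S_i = 6.48*0.12^i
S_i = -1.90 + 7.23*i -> [-1.9, 5.33, 12.56, 19.79, 27.02]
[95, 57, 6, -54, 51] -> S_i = Random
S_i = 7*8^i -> [7, 56, 448, 3584, 28672]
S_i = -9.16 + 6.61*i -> [-9.16, -2.55, 4.06, 10.67, 17.28]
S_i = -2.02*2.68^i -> [-2.02, -5.41, -14.51, -38.88, -104.21]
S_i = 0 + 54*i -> [0, 54, 108, 162, 216]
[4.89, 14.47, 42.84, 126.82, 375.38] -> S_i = 4.89*2.96^i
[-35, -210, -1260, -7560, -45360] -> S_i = -35*6^i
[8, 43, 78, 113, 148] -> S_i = 8 + 35*i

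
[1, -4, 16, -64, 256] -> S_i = 1*-4^i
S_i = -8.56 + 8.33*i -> [-8.56, -0.23, 8.1, 16.43, 24.76]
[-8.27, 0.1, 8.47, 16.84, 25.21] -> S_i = -8.27 + 8.37*i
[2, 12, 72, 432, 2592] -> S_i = 2*6^i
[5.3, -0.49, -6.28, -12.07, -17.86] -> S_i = 5.30 + -5.79*i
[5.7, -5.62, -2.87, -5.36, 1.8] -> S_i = Random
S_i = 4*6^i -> [4, 24, 144, 864, 5184]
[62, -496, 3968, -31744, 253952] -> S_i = 62*-8^i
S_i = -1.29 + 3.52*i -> [-1.29, 2.23, 5.75, 9.27, 12.79]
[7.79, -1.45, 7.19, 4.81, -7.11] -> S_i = Random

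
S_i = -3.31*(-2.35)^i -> [-3.31, 7.78, -18.28, 42.96, -100.95]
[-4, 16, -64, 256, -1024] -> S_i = -4*-4^i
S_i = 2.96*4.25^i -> [2.96, 12.58, 53.46, 227.23, 965.71]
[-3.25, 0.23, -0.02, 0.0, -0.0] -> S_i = -3.25*(-0.07)^i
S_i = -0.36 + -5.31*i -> [-0.36, -5.67, -10.98, -16.29, -21.6]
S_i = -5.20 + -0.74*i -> [-5.2, -5.94, -6.68, -7.42, -8.16]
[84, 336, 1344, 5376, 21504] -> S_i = 84*4^i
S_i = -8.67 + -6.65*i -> [-8.67, -15.32, -21.97, -28.62, -35.27]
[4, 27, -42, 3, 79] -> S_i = Random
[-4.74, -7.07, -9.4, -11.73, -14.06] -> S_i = -4.74 + -2.33*i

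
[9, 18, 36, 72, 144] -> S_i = 9*2^i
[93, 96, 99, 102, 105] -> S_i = 93 + 3*i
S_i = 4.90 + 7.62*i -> [4.9, 12.52, 20.14, 27.76, 35.38]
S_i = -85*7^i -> [-85, -595, -4165, -29155, -204085]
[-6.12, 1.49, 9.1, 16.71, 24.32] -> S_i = -6.12 + 7.61*i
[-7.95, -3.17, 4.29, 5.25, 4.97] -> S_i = Random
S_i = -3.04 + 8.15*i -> [-3.04, 5.11, 13.26, 21.41, 29.56]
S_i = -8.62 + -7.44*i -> [-8.62, -16.06, -23.5, -30.94, -38.38]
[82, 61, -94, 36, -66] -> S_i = Random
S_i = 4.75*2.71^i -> [4.75, 12.87, 34.88, 94.54, 256.2]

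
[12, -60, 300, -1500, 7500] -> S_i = 12*-5^i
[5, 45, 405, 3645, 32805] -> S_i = 5*9^i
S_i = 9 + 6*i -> [9, 15, 21, 27, 33]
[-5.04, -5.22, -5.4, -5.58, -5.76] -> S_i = -5.04 + -0.18*i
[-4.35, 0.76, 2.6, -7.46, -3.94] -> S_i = Random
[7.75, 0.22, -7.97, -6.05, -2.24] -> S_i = Random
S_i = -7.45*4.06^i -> [-7.45, -30.25, -122.8, -498.58, -2024.23]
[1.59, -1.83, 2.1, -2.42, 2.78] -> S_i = 1.59*(-1.15)^i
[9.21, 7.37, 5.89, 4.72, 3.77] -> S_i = 9.21*0.80^i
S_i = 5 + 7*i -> [5, 12, 19, 26, 33]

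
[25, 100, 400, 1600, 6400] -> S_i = 25*4^i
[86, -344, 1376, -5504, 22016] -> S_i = 86*-4^i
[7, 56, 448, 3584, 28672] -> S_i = 7*8^i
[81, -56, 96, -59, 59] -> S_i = Random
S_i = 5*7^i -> [5, 35, 245, 1715, 12005]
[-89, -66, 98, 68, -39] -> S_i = Random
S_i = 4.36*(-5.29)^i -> [4.36, -23.06, 122.01, -645.44, 3414.36]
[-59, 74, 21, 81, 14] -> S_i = Random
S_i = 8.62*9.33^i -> [8.62, 80.42, 750.36, 7000.87, 65318.14]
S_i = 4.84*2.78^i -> [4.84, 13.46, 37.41, 103.99, 289.08]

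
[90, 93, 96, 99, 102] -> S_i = 90 + 3*i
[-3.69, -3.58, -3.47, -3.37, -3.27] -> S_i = -3.69*0.97^i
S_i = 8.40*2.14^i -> [8.4, 17.98, 38.47, 82.32, 176.17]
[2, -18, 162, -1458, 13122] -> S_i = 2*-9^i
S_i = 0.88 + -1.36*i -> [0.88, -0.48, -1.84, -3.2, -4.56]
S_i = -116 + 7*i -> [-116, -109, -102, -95, -88]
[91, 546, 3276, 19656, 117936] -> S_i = 91*6^i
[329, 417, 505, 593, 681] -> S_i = 329 + 88*i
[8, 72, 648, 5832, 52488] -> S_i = 8*9^i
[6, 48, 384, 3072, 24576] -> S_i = 6*8^i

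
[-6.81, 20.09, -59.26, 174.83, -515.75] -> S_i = -6.81*(-2.95)^i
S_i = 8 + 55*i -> [8, 63, 118, 173, 228]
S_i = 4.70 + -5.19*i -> [4.7, -0.49, -5.68, -10.87, -16.06]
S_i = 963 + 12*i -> [963, 975, 987, 999, 1011]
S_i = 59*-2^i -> [59, -118, 236, -472, 944]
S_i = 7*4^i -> [7, 28, 112, 448, 1792]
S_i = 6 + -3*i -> [6, 3, 0, -3, -6]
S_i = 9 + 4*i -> [9, 13, 17, 21, 25]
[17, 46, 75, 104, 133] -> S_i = 17 + 29*i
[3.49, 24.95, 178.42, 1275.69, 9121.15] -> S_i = 3.49*7.15^i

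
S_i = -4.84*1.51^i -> [-4.84, -7.31, -11.04, -16.66, -25.16]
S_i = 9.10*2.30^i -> [9.1, 20.93, 48.14, 110.72, 254.66]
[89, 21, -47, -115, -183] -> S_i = 89 + -68*i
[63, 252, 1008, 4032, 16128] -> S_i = 63*4^i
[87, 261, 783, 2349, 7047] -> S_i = 87*3^i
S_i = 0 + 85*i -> [0, 85, 170, 255, 340]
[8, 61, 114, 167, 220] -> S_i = 8 + 53*i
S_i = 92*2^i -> [92, 184, 368, 736, 1472]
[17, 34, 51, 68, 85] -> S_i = 17 + 17*i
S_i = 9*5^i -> [9, 45, 225, 1125, 5625]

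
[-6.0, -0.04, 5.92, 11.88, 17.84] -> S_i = -6.00 + 5.96*i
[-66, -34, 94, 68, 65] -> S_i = Random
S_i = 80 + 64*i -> [80, 144, 208, 272, 336]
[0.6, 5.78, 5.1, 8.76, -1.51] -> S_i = Random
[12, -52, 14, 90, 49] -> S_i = Random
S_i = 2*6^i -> [2, 12, 72, 432, 2592]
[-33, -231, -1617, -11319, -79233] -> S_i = -33*7^i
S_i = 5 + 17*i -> [5, 22, 39, 56, 73]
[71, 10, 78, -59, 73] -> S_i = Random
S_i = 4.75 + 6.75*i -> [4.75, 11.5, 18.25, 25.0, 31.75]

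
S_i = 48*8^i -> [48, 384, 3072, 24576, 196608]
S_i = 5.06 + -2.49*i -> [5.06, 2.57, 0.08, -2.41, -4.9]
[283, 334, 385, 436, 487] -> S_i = 283 + 51*i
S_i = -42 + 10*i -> [-42, -32, -22, -12, -2]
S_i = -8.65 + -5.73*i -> [-8.65, -14.38, -20.11, -25.84, -31.57]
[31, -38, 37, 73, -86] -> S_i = Random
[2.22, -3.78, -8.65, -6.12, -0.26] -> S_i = Random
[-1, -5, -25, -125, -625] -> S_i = -1*5^i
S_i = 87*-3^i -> [87, -261, 783, -2349, 7047]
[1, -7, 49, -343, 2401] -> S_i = 1*-7^i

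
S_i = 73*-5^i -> [73, -365, 1825, -9125, 45625]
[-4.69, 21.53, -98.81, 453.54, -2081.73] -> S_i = -4.69*(-4.59)^i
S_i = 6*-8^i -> [6, -48, 384, -3072, 24576]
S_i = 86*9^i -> [86, 774, 6966, 62694, 564246]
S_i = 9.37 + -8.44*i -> [9.37, 0.93, -7.51, -15.95, -24.39]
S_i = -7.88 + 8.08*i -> [-7.88, 0.2, 8.28, 16.36, 24.44]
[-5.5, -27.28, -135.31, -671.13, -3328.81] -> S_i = -5.50*4.96^i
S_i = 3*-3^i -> [3, -9, 27, -81, 243]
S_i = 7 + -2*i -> [7, 5, 3, 1, -1]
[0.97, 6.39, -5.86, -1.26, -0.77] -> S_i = Random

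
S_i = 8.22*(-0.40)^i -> [8.22, -3.29, 1.32, -0.53, 0.21]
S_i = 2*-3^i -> [2, -6, 18, -54, 162]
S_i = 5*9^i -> [5, 45, 405, 3645, 32805]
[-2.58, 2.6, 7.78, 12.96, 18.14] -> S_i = -2.58 + 5.18*i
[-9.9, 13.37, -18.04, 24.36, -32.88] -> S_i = -9.90*(-1.35)^i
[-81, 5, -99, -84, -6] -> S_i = Random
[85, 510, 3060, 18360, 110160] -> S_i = 85*6^i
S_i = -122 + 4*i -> [-122, -118, -114, -110, -106]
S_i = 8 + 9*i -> [8, 17, 26, 35, 44]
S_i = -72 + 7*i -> [-72, -65, -58, -51, -44]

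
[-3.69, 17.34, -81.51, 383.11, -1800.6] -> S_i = -3.69*(-4.70)^i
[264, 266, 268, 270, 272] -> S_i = 264 + 2*i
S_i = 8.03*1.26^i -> [8.03, 10.12, 12.75, 16.06, 20.24]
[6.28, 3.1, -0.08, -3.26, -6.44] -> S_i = 6.28 + -3.18*i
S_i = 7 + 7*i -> [7, 14, 21, 28, 35]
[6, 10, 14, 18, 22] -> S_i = 6 + 4*i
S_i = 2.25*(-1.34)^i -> [2.25, -3.02, 4.04, -5.41, 7.25]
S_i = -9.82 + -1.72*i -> [-9.82, -11.54, -13.26, -14.98, -16.7]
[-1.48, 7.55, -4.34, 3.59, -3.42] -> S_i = Random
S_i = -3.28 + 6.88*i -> [-3.28, 3.6, 10.48, 17.36, 24.24]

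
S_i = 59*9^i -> [59, 531, 4779, 43011, 387099]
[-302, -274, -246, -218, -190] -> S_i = -302 + 28*i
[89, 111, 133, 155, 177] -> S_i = 89 + 22*i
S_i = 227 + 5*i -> [227, 232, 237, 242, 247]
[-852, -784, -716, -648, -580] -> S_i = -852 + 68*i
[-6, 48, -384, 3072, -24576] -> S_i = -6*-8^i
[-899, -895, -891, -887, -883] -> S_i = -899 + 4*i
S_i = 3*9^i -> [3, 27, 243, 2187, 19683]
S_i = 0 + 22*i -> [0, 22, 44, 66, 88]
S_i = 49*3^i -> [49, 147, 441, 1323, 3969]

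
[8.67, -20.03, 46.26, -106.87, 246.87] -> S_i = 8.67*(-2.31)^i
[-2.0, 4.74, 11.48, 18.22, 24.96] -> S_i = -2.00 + 6.74*i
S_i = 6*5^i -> [6, 30, 150, 750, 3750]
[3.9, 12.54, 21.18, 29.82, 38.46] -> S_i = 3.90 + 8.64*i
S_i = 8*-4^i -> [8, -32, 128, -512, 2048]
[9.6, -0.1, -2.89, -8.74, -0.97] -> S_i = Random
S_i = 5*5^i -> [5, 25, 125, 625, 3125]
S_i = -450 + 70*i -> [-450, -380, -310, -240, -170]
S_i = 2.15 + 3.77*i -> [2.15, 5.92, 9.69, 13.46, 17.23]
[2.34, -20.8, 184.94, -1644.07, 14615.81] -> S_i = 2.34*(-8.89)^i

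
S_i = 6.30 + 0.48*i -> [6.3, 6.78, 7.26, 7.74, 8.22]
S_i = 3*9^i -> [3, 27, 243, 2187, 19683]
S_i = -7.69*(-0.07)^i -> [-7.69, 0.54, -0.04, 0.0, -0.0]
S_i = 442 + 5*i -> [442, 447, 452, 457, 462]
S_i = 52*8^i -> [52, 416, 3328, 26624, 212992]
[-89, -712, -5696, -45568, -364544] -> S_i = -89*8^i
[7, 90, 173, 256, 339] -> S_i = 7 + 83*i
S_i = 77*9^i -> [77, 693, 6237, 56133, 505197]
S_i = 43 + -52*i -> [43, -9, -61, -113, -165]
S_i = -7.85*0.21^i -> [-7.85, -1.65, -0.35, -0.07, -0.02]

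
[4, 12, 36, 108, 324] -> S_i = 4*3^i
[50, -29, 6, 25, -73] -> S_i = Random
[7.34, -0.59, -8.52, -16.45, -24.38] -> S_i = 7.34 + -7.93*i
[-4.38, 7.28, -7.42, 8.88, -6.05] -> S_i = Random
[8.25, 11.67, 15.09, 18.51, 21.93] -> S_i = 8.25 + 3.42*i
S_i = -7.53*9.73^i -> [-7.53, -73.27, -712.89, -6936.39, -67491.07]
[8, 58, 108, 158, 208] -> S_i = 8 + 50*i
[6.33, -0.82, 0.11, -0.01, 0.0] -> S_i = 6.33*(-0.13)^i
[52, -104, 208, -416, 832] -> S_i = 52*-2^i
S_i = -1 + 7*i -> [-1, 6, 13, 20, 27]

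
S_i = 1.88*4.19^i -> [1.88, 7.88, 33.01, 138.29, 579.45]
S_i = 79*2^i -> [79, 158, 316, 632, 1264]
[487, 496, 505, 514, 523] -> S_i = 487 + 9*i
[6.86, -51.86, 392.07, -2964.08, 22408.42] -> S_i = 6.86*(-7.56)^i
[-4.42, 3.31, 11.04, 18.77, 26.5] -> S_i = -4.42 + 7.73*i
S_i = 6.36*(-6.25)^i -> [6.36, -39.75, 248.44, -1552.73, 9704.59]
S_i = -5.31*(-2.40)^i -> [-5.31, 12.74, -30.59, 73.41, -176.17]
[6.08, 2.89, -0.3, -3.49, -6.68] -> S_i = 6.08 + -3.19*i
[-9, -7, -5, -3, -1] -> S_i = -9 + 2*i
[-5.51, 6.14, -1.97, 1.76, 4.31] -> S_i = Random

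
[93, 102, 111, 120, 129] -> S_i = 93 + 9*i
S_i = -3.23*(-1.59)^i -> [-3.23, 5.14, -8.17, 12.98, -20.64]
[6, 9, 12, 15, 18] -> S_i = 6 + 3*i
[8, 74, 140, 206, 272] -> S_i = 8 + 66*i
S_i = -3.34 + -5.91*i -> [-3.34, -9.25, -15.16, -21.07, -26.98]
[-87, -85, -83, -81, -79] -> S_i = -87 + 2*i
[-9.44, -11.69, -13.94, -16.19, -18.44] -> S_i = -9.44 + -2.25*i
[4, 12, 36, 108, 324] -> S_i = 4*3^i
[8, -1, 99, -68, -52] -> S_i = Random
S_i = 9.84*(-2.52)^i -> [9.84, -24.8, 62.49, -157.47, 396.82]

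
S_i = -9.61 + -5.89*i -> [-9.61, -15.5, -21.39, -27.28, -33.17]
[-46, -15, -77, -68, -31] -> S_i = Random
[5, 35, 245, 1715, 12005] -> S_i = 5*7^i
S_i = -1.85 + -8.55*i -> [-1.85, -10.4, -18.95, -27.5, -36.05]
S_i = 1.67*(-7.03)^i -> [1.67, -11.74, 82.53, -580.21, 4078.85]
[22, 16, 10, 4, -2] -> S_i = 22 + -6*i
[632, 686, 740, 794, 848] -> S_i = 632 + 54*i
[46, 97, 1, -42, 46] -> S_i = Random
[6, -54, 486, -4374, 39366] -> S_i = 6*-9^i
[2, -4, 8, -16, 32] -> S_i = 2*-2^i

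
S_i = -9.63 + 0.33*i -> [-9.63, -9.3, -8.97, -8.64, -8.31]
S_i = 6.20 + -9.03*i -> [6.2, -2.83, -11.86, -20.89, -29.92]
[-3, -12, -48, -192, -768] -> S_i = -3*4^i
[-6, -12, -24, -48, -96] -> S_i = -6*2^i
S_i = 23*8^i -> [23, 184, 1472, 11776, 94208]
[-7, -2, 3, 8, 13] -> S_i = -7 + 5*i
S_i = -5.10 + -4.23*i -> [-5.1, -9.33, -13.56, -17.79, -22.02]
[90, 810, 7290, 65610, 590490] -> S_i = 90*9^i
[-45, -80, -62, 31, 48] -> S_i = Random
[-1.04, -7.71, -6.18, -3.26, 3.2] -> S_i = Random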